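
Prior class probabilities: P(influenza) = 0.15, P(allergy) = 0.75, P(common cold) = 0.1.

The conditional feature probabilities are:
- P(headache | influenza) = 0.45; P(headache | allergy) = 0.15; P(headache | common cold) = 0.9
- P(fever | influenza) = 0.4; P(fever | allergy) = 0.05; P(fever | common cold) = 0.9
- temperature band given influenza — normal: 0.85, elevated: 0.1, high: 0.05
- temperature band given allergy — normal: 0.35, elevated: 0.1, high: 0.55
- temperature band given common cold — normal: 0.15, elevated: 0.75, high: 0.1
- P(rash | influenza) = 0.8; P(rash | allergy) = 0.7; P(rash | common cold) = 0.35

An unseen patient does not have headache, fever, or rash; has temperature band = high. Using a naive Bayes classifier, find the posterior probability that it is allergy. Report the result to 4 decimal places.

influenza: 0.15 × (1−0.45) × (1−0.4) × 0.05 × (1−0.8) = 0.000495
allergy: 0.75 × (1−0.15) × (1−0.05) × 0.55 × (1−0.7) = 0.099928125
common cold: 0.1 × (1−0.9) × (1−0.9) × 0.1 × (1−0.35) = 0.000065
P(allergy | x) = 0.099928125 / 0.100488125 ≈ 0.9944

0.9944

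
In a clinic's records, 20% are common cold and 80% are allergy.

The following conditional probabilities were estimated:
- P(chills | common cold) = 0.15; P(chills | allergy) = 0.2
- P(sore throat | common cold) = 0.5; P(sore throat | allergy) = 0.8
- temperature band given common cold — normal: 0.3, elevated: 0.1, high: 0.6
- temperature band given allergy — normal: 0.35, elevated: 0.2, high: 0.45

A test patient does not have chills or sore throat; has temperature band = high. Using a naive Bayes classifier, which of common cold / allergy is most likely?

common cold: 0.2 × (1−0.15) × (1−0.5) × 0.6 = 0.051
allergy: 0.8 × (1−0.2) × (1−0.8) × 0.45 = 0.0576
Highest score → allergy.

allergy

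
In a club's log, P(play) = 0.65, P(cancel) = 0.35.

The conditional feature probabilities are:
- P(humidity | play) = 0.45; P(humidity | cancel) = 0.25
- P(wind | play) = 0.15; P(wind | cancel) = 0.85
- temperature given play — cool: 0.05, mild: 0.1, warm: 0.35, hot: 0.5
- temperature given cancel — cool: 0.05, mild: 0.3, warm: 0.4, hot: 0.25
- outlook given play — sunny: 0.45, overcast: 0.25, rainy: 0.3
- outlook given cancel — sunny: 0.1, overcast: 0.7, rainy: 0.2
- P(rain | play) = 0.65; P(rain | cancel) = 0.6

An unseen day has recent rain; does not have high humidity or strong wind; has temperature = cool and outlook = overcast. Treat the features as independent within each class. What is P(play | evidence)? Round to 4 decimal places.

play: 0.65 × (1−0.45) × (1−0.15) × 0.05 × 0.25 × 0.65 = 0.002468984375
cancel: 0.35 × (1−0.25) × (1−0.85) × 0.05 × 0.7 × 0.6 = 0.000826875
P(play | x) = 0.002468984375 / 0.003295859375 ≈ 0.7491

0.7491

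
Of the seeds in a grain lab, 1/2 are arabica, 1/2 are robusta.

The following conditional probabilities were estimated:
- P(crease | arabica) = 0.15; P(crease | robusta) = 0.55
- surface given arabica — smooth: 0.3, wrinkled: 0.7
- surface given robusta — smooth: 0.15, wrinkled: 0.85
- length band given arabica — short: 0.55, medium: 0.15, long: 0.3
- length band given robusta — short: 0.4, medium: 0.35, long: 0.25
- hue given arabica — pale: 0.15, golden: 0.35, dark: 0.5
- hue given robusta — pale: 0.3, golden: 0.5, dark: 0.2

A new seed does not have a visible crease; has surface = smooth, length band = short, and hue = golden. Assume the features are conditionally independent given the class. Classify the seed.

arabica: 0.5 × (1−0.15) × 0.3 × 0.55 × 0.35 = 0.02454375
robusta: 0.5 × (1−0.55) × 0.15 × 0.4 × 0.5 = 0.00675
Highest score → arabica.

arabica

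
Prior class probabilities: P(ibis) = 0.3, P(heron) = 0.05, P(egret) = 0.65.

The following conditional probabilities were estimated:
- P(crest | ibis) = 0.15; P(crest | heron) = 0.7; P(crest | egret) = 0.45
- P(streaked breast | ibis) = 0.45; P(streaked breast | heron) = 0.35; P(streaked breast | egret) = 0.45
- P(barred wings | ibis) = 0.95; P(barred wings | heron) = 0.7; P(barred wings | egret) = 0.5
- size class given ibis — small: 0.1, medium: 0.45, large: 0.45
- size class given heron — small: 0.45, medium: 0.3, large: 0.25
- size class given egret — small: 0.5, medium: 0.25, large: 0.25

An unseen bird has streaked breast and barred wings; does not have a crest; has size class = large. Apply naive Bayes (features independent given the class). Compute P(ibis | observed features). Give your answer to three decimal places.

0.700

ibis: 0.3 × (1−0.15) × 0.45 × 0.95 × 0.45 = 0.049055625
heron: 0.05 × (1−0.7) × 0.35 × 0.7 × 0.25 = 0.00091875
egret: 0.65 × (1−0.45) × 0.45 × 0.5 × 0.25 = 0.020109375
P(ibis | x) = 0.049055625 / 0.07008375 ≈ 0.700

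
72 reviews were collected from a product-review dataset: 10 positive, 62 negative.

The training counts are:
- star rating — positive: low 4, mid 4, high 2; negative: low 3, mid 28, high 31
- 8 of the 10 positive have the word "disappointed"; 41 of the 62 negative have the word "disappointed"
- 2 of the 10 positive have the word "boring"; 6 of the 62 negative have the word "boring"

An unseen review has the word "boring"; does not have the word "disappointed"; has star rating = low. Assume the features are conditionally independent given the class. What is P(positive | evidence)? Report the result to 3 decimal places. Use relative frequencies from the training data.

positive: (10/72) × (4/10) × (2/10) × (2/10) ≈ 0.00222222
negative: (62/72) × (3/62) × (21/62) × (6/62) ≈ 0.00136576
P(positive | x) = 0.00222222 / 0.00358798 ≈ 0.619

0.619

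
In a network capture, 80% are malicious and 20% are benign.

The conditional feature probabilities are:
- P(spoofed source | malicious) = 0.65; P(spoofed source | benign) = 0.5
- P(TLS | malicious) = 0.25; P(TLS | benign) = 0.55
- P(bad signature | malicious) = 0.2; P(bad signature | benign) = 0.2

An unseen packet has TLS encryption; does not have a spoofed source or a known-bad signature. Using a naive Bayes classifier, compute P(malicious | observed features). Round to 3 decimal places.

malicious: 0.8 × (1−0.65) × 0.25 × (1−0.2) = 0.056
benign: 0.2 × (1−0.5) × 0.55 × (1−0.2) = 0.044
P(malicious | x) = 0.056 / 0.1 ≈ 0.560

0.560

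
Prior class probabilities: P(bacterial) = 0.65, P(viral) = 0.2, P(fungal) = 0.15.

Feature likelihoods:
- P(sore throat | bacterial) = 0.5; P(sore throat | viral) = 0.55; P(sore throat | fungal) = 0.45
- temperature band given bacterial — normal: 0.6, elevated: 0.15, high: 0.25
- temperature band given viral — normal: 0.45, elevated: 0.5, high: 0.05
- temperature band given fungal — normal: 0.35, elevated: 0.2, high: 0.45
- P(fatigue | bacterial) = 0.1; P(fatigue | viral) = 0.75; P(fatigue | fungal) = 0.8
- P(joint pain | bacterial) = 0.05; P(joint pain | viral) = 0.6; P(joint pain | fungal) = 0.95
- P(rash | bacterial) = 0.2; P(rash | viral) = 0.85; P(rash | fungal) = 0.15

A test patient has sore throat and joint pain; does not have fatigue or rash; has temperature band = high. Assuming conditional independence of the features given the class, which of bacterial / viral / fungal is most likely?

bacterial: 0.65 × 0.5 × 0.25 × (1−0.1) × 0.05 × (1−0.2) = 0.002925
viral: 0.2 × 0.55 × 0.05 × (1−0.75) × 0.6 × (1−0.85) = 0.00012375
fungal: 0.15 × 0.45 × 0.45 × (1−0.8) × 0.95 × (1−0.15) = 0.0049055625
Highest score → fungal.

fungal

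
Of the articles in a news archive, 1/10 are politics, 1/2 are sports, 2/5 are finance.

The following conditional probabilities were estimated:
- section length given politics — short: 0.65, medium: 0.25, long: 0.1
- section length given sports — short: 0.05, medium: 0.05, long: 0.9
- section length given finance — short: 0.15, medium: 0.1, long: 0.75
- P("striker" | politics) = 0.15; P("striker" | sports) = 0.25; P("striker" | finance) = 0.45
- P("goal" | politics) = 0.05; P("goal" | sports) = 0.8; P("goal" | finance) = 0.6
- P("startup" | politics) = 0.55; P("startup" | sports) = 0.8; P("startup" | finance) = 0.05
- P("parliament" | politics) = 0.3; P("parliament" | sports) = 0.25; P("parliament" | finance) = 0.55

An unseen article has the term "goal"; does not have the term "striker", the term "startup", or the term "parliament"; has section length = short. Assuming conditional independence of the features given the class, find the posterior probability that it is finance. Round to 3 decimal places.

politics: 0.1 × 0.65 × (1−0.15) × 0.05 × (1−0.55) × (1−0.3) = 0.0008701875
sports: 0.5 × 0.05 × (1−0.25) × 0.8 × (1−0.8) × (1−0.25) = 0.00225
finance: 0.4 × 0.15 × (1−0.45) × 0.6 × (1−0.05) × (1−0.55) = 0.0084645
P(finance | x) = 0.0084645 / 0.0115846875 ≈ 0.731

0.731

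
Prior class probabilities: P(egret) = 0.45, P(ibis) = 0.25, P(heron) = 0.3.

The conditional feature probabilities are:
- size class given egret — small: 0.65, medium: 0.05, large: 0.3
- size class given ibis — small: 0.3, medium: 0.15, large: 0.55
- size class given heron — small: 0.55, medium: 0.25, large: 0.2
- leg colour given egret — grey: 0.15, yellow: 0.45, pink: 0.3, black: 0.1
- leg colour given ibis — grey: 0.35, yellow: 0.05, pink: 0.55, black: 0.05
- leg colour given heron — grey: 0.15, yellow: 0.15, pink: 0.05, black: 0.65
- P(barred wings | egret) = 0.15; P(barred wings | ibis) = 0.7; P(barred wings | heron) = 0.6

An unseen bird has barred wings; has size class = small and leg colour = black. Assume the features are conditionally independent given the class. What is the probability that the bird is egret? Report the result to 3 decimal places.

egret: 0.45 × 0.65 × 0.1 × 0.15 = 0.0043875
ibis: 0.25 × 0.3 × 0.05 × 0.7 = 0.002625
heron: 0.3 × 0.55 × 0.65 × 0.6 = 0.06435
P(egret | x) = 0.0043875 / 0.0713625 ≈ 0.061

0.061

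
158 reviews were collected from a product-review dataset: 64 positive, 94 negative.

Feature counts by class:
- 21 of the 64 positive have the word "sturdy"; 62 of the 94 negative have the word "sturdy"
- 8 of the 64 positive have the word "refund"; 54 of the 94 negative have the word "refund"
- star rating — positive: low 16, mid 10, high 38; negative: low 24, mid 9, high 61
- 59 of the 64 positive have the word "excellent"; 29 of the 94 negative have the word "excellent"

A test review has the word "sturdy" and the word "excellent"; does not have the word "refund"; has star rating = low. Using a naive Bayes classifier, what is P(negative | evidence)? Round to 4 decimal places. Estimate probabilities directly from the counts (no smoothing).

0.3292

positive: (64/158) × (21/64) × (56/64) × (16/64) × (59/64) ≈ 0.0268029
negative: (94/158) × (62/94) × (40/94) × (24/94) × (29/94) ≈ 0.0131529
P(negative | x) = 0.0131529 / 0.0399558 ≈ 0.3292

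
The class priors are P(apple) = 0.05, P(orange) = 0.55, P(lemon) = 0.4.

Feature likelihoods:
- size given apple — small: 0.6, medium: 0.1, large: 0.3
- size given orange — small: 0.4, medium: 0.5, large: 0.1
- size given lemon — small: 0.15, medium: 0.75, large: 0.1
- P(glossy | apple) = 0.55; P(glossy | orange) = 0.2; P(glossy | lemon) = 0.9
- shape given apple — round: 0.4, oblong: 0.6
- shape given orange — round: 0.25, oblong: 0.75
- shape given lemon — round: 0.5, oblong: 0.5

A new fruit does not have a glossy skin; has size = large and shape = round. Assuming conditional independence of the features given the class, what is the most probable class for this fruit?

orange

apple: 0.05 × 0.3 × (1−0.55) × 0.4 = 0.0027
orange: 0.55 × 0.1 × (1−0.2) × 0.25 = 0.011
lemon: 0.4 × 0.1 × (1−0.9) × 0.5 = 0.002
Highest score → orange.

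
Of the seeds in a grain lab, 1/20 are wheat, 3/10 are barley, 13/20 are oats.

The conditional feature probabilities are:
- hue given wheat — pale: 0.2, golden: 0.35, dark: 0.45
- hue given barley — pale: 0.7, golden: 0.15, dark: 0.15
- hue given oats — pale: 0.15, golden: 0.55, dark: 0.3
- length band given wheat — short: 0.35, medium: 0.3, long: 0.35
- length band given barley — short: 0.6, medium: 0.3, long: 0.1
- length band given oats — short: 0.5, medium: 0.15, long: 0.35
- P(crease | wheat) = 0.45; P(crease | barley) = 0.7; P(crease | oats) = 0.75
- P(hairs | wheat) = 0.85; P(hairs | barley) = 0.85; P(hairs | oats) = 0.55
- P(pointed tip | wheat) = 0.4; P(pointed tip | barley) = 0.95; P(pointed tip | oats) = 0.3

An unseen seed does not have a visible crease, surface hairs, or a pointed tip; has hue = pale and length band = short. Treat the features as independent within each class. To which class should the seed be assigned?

wheat: 0.05 × 0.2 × 0.35 × (1−0.45) × (1−0.85) × (1−0.4) = 0.00017325
barley: 0.3 × 0.7 × 0.6 × (1−0.7) × (1−0.85) × (1−0.95) = 0.0002835
oats: 0.65 × 0.15 × 0.5 × (1−0.75) × (1−0.55) × (1−0.3) = 0.0038390625
Highest score → oats.

oats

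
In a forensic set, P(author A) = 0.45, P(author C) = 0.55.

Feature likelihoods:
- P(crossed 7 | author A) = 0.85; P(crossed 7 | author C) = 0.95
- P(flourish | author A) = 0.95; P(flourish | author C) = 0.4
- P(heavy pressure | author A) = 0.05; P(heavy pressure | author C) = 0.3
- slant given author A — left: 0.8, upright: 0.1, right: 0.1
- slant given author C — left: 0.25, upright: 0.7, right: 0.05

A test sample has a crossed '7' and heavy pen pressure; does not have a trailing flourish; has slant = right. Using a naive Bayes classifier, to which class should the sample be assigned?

author C

author A: 0.45 × 0.85 × (1−0.95) × 0.05 × 0.1 = 0.000095625
author C: 0.55 × 0.95 × (1−0.4) × 0.3 × 0.05 = 0.0047025
Highest score → author C.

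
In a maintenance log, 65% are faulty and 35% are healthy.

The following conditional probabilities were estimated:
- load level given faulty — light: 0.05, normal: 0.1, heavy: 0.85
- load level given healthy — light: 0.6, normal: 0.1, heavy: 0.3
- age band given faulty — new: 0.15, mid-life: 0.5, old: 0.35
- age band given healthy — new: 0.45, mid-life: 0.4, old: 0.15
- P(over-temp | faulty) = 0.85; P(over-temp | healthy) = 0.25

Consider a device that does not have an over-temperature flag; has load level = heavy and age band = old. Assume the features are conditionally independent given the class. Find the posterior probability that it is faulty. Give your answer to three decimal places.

faulty: 0.65 × 0.85 × 0.35 × (1−0.85) = 0.02900625
healthy: 0.35 × 0.3 × 0.15 × (1−0.25) = 0.0118125
P(faulty | x) = 0.02900625 / 0.04081875 ≈ 0.711

0.711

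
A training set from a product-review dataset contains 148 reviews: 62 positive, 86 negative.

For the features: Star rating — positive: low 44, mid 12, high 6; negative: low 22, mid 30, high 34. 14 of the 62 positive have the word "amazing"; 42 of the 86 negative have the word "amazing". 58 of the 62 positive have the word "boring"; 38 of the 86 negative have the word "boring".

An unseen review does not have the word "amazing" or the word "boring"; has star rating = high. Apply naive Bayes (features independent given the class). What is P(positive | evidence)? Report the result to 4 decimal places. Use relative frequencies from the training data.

0.0299

positive: (62/148) × (6/62) × (48/62) × (4/62) ≈ 0.00202492
negative: (86/148) × (34/86) × (44/86) × (48/86) ≈ 0.0656016
P(positive | x) = 0.00202492 / 0.06762652 ≈ 0.0299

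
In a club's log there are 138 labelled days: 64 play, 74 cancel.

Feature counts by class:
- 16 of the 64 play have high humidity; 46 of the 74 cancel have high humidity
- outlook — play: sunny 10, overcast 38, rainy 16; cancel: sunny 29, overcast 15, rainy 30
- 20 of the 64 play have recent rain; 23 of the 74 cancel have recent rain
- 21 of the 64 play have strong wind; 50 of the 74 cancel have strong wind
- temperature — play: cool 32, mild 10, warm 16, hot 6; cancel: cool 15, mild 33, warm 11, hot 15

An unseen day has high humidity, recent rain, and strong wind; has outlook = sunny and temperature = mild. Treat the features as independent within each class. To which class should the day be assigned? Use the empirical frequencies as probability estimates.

cancel

play: (64/138) × (16/64) × (10/64) × (20/64) × (21/64) × (10/64) ≈ 0.000290249
cancel: (74/138) × (46/74) × (29/74) × (23/74) × (50/74) × (33/74) ≈ 0.0122338
Highest score → cancel.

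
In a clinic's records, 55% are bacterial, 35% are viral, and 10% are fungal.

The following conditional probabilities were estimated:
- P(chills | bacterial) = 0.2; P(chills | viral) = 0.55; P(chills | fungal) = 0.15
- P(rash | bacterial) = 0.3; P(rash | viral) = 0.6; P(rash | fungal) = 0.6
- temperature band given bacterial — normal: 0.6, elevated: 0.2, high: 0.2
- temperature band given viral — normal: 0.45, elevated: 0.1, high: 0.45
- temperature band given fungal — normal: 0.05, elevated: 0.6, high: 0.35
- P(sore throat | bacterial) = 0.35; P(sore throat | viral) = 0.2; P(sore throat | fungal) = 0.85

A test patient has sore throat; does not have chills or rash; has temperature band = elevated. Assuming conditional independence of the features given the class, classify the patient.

bacterial: 0.55 × (1−0.2) × (1−0.3) × 0.2 × 0.35 = 0.02156
viral: 0.35 × (1−0.55) × (1−0.6) × 0.1 × 0.2 = 0.00126
fungal: 0.1 × (1−0.15) × (1−0.6) × 0.6 × 0.85 = 0.01734
Highest score → bacterial.

bacterial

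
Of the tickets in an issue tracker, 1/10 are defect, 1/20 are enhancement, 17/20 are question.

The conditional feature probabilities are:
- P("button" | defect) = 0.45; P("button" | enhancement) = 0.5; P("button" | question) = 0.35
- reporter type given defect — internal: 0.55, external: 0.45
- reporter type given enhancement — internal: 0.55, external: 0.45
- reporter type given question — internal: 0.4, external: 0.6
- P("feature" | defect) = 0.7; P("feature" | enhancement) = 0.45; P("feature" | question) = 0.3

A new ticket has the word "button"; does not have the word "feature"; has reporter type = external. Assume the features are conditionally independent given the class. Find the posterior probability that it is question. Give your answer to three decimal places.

0.911

defect: 0.1 × 0.45 × 0.45 × (1−0.7) = 0.006075
enhancement: 0.05 × 0.5 × 0.45 × (1−0.45) = 0.0061875
question: 0.85 × 0.35 × 0.6 × (1−0.3) = 0.12495
P(question | x) = 0.12495 / 0.1372125 ≈ 0.911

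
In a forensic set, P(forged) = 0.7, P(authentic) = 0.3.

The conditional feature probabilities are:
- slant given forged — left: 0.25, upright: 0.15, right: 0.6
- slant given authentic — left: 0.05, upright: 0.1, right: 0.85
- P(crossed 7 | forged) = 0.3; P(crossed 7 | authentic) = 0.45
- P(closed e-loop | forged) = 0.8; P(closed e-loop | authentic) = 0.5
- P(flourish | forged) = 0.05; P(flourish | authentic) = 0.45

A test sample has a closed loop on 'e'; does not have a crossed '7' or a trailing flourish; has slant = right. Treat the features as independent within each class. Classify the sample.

forged: 0.7 × 0.6 × (1−0.3) × 0.8 × (1−0.05) = 0.22344
authentic: 0.3 × 0.85 × (1−0.45) × 0.5 × (1−0.45) = 0.03856875
Highest score → forged.

forged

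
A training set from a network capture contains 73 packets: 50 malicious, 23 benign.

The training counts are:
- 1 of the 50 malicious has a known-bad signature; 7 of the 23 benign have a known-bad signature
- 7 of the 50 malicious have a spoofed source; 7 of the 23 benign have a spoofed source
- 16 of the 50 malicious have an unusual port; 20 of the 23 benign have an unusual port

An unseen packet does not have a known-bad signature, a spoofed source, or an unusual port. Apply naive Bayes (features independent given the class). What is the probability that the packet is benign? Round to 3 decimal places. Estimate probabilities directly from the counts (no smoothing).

malicious: (50/73) × (49/50) × (43/50) × (34/50) ≈ 0.392537
benign: (23/73) × (16/23) × (16/23) × (3/23) ≈ 0.0198876
P(benign | x) = 0.0198876 / 0.4124246 ≈ 0.048

0.048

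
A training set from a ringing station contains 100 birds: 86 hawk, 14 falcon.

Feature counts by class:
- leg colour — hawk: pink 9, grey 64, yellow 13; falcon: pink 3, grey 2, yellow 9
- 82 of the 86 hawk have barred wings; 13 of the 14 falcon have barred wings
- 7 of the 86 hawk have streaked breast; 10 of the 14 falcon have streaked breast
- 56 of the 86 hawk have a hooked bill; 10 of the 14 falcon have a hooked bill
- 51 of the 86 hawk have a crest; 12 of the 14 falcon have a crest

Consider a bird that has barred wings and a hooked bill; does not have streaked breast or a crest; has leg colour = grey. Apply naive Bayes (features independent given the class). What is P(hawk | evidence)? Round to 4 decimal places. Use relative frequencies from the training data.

0.9964

hawk: (86/100) × (64/86) × (82/86) × (79/86) × (56/86) × (35/86) ≈ 0.148554
falcon: (14/100) × (2/14) × (13/14) × (4/14) × (10/14) × (2/14) ≈ 0.000541441
P(hawk | x) = 0.148554 / 0.149095441 ≈ 0.9964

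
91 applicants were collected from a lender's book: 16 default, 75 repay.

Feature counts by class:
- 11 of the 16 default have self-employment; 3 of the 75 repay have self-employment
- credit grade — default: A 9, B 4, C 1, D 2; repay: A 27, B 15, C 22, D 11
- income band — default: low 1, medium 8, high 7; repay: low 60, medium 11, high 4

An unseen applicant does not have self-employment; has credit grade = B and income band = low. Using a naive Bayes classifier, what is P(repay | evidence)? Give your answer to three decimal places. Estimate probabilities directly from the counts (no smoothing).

default: (16/91) × (5/16) × (4/16) × (1/16) ≈ 0.000858516
repay: (75/91) × (72/75) × (15/75) × (60/75) ≈ 0.126593
P(repay | x) = 0.126593 / 0.127451516 ≈ 0.993

0.993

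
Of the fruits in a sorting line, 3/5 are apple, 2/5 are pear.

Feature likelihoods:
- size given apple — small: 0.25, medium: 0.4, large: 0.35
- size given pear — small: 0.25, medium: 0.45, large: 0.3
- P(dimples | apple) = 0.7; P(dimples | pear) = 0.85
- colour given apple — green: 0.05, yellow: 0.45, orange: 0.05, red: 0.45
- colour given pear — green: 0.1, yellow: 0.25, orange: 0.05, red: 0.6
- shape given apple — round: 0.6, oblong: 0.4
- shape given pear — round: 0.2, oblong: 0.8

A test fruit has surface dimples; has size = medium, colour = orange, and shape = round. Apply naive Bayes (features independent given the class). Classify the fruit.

apple: 0.6 × 0.4 × 0.7 × 0.05 × 0.6 = 0.00504
pear: 0.4 × 0.45 × 0.85 × 0.05 × 0.2 = 0.00153
Highest score → apple.

apple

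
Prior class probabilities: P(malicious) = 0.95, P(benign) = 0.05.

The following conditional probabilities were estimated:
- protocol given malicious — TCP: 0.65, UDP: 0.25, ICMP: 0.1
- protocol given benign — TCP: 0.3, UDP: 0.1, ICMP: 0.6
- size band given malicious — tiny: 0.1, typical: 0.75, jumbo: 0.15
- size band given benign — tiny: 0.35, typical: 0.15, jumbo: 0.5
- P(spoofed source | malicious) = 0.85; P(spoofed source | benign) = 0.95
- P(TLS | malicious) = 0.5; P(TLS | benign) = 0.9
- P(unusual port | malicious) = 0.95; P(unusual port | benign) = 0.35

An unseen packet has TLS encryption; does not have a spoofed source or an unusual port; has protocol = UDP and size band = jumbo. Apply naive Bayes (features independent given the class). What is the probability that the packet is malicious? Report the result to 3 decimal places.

malicious: 0.95 × 0.25 × 0.15 × (1−0.85) × 0.5 × (1−0.95) = 0.00013359375
benign: 0.05 × 0.1 × 0.5 × (1−0.95) × 0.9 × (1−0.35) = 0.000073125
P(malicious | x) = 0.00013359375 / 0.00020671875 ≈ 0.646

0.646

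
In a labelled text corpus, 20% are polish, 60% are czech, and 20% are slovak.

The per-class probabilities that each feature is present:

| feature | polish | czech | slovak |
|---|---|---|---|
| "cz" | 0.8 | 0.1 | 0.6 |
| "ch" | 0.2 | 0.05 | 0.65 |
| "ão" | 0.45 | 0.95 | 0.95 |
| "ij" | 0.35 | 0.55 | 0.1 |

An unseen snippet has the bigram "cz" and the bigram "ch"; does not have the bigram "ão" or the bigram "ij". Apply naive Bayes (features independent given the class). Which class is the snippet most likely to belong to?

polish: 0.2 × 0.8 × 0.2 × (1−0.45) × (1−0.35) = 0.01144
czech: 0.6 × 0.1 × 0.05 × (1−0.95) × (1−0.55) = 0.0000675
slovak: 0.2 × 0.6 × 0.65 × (1−0.95) × (1−0.1) = 0.00351
Highest score → polish.

polish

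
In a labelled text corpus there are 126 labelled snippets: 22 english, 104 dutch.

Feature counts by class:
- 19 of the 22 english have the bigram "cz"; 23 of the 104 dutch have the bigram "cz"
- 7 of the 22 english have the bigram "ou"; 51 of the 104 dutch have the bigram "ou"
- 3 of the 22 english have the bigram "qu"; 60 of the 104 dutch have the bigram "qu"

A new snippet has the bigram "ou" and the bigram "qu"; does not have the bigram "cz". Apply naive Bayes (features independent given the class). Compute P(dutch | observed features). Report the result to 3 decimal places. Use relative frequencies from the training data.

0.994

english: (22/126) × (3/22) × (7/22) × (3/22) ≈ 0.00103306
dutch: (104/126) × (81/104) × (51/104) × (60/104) ≈ 0.181873
P(dutch | x) = 0.181873 / 0.18290606 ≈ 0.994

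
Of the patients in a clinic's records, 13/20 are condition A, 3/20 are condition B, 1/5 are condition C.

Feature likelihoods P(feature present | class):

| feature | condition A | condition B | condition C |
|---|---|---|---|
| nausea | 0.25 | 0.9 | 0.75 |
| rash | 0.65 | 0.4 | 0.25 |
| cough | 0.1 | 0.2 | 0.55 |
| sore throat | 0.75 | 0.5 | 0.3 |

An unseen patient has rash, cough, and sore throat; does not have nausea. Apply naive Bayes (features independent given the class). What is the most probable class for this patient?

condition A

condition A: 0.65 × (1−0.25) × 0.65 × 0.1 × 0.75 = 0.023765625
condition B: 0.15 × (1−0.9) × 0.4 × 0.2 × 0.5 = 0.0006
condition C: 0.2 × (1−0.75) × 0.25 × 0.55 × 0.3 = 0.0020625
Highest score → condition A.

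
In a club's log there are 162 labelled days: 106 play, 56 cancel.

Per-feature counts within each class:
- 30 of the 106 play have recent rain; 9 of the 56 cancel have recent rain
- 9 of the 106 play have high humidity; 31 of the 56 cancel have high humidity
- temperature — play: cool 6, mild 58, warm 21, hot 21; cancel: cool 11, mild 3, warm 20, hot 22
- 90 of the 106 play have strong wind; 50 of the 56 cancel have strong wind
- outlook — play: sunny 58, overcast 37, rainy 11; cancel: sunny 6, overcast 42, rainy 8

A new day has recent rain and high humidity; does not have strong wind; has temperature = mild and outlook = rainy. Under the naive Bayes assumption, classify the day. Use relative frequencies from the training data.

play

play: (106/162) × (30/106) × (9/106) × (58/106) × (16/106) × (11/106) ≈ 0.000134762
cancel: (56/162) × (9/56) × (31/56) × (3/56) × (6/56) × (8/56) ≈ 0.0000252174
Highest score → play.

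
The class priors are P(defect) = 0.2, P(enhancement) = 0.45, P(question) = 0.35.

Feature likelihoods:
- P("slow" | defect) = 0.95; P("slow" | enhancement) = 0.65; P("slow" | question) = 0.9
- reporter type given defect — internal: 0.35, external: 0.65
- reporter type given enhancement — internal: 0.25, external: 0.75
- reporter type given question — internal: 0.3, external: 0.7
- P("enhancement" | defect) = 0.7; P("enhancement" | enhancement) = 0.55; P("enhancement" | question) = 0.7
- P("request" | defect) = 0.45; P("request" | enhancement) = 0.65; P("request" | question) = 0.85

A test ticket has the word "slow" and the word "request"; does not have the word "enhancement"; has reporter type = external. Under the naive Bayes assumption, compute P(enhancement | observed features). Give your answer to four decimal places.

0.4681

defect: 0.2 × 0.95 × 0.65 × (1−0.7) × 0.45 = 0.0166725
enhancement: 0.45 × 0.65 × 0.75 × (1−0.55) × 0.65 = 0.0641671875
question: 0.35 × 0.9 × 0.7 × (1−0.7) × 0.85 = 0.0562275
P(enhancement | x) = 0.0641671875 / 0.1370671875 ≈ 0.4681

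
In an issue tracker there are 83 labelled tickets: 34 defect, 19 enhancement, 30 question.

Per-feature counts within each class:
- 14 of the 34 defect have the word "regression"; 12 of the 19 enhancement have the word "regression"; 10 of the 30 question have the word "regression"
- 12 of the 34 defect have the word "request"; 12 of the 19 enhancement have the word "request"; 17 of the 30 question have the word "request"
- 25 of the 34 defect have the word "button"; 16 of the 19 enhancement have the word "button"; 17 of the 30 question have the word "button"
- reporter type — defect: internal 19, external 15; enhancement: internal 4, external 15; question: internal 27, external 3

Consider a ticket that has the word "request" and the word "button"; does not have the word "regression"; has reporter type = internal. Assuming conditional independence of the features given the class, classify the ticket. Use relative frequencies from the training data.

defect: (34/83) × (20/34) × (12/34) × (25/34) × (19/34) ≈ 0.0349454
enhancement: (19/83) × (7/19) × (12/19) × (16/19) × (4/19) ≈ 0.00944323
question: (30/83) × (20/30) × (17/30) × (17/30) × (27/30) ≈ 0.0696386
Highest score → question.

question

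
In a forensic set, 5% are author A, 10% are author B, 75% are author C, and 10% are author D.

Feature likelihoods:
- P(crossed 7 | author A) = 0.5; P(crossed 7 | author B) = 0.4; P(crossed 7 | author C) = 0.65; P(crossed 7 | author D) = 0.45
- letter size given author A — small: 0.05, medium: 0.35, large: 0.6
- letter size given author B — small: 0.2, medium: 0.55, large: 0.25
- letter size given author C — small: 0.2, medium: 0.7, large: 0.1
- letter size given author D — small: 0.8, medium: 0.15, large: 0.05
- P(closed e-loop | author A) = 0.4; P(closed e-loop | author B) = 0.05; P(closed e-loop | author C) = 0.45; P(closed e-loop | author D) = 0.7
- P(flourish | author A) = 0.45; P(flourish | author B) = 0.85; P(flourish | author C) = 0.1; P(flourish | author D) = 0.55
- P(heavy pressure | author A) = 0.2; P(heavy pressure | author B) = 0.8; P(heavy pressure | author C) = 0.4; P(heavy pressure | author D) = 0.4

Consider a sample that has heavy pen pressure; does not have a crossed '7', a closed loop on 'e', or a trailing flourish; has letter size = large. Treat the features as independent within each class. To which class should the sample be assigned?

author C

author A: 0.05 × (1−0.5) × 0.6 × (1−0.4) × (1−0.45) × 0.2 = 0.00099
author B: 0.1 × (1−0.4) × 0.25 × (1−0.05) × (1−0.85) × 0.8 = 0.00171
author C: 0.75 × (1−0.65) × 0.1 × (1−0.45) × (1−0.1) × 0.4 = 0.0051975
author D: 0.1 × (1−0.45) × 0.05 × (1−0.7) × (1−0.55) × 0.4 = 0.0001485
Highest score → author C.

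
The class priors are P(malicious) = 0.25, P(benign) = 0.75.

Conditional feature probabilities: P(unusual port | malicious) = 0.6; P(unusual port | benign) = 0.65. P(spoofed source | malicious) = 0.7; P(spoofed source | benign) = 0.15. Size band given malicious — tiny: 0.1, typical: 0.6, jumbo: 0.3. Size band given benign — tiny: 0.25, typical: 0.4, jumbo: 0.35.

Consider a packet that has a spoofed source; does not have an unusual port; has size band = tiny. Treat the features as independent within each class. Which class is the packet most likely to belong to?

benign

malicious: 0.25 × (1−0.6) × 0.7 × 0.1 = 0.007
benign: 0.75 × (1−0.65) × 0.15 × 0.25 = 0.00984375
Highest score → benign.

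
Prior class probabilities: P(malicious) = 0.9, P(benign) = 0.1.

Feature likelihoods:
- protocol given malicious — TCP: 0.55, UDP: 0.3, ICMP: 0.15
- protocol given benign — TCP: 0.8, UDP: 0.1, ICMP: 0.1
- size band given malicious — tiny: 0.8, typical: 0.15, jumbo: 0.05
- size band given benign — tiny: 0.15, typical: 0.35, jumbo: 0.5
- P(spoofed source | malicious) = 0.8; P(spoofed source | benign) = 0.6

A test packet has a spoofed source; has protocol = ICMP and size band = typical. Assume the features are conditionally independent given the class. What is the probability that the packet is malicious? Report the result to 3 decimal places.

0.885

malicious: 0.9 × 0.15 × 0.15 × 0.8 = 0.0162
benign: 0.1 × 0.1 × 0.35 × 0.6 = 0.0021
P(malicious | x) = 0.0162 / 0.0183 ≈ 0.885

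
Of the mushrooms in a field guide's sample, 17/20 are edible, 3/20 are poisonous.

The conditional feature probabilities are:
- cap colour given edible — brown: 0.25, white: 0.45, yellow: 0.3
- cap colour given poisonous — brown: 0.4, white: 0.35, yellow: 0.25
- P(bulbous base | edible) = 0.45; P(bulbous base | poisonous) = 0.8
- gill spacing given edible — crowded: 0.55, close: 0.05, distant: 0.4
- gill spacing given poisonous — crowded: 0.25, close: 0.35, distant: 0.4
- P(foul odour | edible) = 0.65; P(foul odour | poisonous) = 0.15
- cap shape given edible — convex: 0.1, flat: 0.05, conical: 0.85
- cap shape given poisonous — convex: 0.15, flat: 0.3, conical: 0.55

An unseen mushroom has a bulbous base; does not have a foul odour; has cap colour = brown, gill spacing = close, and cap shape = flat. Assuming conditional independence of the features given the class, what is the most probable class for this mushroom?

poisonous

edible: 0.85 × 0.25 × 0.45 × 0.05 × (1−0.65) × 0.05 = 0.000083671875
poisonous: 0.15 × 0.4 × 0.8 × 0.35 × (1−0.15) × 0.3 = 0.004284
Highest score → poisonous.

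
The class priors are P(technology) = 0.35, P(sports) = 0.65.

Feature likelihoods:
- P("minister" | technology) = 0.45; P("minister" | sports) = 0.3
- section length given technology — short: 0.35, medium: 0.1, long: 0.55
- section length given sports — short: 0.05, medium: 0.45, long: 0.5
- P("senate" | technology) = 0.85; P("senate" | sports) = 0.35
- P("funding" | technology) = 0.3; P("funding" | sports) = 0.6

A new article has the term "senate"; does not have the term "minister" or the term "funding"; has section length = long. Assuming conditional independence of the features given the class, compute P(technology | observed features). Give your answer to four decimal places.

technology: 0.35 × (1−0.45) × 0.55 × 0.85 × (1−0.3) = 0.062995625
sports: 0.65 × (1−0.3) × 0.5 × 0.35 × (1−0.6) = 0.03185
P(technology | x) = 0.062995625 / 0.094845625 ≈ 0.6642

0.6642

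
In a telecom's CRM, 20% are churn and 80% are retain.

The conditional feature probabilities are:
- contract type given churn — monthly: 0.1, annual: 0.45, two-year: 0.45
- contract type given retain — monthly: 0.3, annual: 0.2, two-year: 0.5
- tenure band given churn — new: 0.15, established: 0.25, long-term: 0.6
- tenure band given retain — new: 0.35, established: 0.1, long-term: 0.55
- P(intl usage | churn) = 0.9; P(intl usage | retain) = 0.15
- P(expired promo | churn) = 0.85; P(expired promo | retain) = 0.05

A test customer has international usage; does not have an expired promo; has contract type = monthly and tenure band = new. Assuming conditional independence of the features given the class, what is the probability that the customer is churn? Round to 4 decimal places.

churn: 0.2 × 0.1 × 0.15 × 0.9 × (1−0.85) = 0.000405
retain: 0.8 × 0.3 × 0.35 × 0.15 × (1−0.05) = 0.01197
P(churn | x) = 0.000405 / 0.012375 ≈ 0.0327

0.0327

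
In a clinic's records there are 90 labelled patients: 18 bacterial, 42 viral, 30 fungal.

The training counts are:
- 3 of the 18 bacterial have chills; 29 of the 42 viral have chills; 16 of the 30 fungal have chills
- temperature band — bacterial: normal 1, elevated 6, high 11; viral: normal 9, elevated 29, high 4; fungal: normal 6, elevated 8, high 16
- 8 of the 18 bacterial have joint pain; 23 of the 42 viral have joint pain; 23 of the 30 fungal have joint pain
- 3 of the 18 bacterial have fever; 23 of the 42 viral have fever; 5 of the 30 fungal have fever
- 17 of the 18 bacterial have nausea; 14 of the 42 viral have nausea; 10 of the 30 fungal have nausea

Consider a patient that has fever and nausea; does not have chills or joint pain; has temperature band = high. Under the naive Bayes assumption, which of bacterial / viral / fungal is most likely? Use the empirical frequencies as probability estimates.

bacterial

bacterial: (18/90) × (15/18) × (11/18) × (10/18) × (3/18) × (17/18) ≈ 0.0089068
viral: (42/90) × (13/42) × (4/42) × (19/42) × (23/42) × (14/42) ≈ 0.00113599
fungal: (30/90) × (14/30) × (16/30) × (7/30) × (5/30) × (10/30) ≈ 0.00107545
Highest score → bacterial.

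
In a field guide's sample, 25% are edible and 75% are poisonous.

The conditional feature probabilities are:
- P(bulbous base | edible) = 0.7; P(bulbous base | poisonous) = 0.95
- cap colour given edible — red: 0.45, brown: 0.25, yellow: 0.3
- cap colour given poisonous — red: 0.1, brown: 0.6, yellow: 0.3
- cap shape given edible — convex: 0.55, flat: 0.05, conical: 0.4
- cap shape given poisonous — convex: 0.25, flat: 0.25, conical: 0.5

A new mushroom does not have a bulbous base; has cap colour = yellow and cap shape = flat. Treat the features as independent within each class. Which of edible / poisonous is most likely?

edible: 0.25 × (1−0.7) × 0.3 × 0.05 = 0.001125
poisonous: 0.75 × (1−0.95) × 0.3 × 0.25 = 0.0028125
Highest score → poisonous.

poisonous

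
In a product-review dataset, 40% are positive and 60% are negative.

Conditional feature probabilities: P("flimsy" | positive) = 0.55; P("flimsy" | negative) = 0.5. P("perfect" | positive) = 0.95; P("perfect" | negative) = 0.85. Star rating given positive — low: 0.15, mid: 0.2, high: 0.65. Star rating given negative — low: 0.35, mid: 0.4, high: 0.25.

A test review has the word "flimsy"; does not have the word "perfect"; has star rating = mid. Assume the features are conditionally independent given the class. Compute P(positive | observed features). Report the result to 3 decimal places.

0.109

positive: 0.4 × 0.55 × (1−0.95) × 0.2 = 0.0022
negative: 0.6 × 0.5 × (1−0.85) × 0.4 = 0.018
P(positive | x) = 0.0022 / 0.0202 ≈ 0.109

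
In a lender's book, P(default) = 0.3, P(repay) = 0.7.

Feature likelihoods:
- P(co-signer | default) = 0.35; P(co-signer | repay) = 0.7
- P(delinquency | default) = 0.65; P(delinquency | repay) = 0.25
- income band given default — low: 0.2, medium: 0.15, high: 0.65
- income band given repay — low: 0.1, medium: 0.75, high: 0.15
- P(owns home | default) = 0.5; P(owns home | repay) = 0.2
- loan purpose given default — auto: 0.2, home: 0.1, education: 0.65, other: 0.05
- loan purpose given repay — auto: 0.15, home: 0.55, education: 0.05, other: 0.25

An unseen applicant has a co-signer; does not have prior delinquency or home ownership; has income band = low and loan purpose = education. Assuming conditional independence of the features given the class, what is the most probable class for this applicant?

default: 0.3 × 0.35 × (1−0.65) × 0.2 × (1−0.5) × 0.65 = 0.00238875
repay: 0.7 × 0.7 × (1−0.25) × 0.1 × (1−0.2) × 0.05 = 0.00147
Highest score → default.

default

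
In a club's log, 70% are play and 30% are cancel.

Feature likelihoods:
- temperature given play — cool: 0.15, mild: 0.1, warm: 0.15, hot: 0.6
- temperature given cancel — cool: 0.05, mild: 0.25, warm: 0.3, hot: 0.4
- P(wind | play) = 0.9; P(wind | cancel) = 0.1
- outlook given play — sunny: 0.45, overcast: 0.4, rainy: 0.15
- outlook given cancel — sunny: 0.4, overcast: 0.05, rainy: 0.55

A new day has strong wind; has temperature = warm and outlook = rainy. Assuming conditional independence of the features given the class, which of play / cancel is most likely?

play: 0.7 × 0.15 × 0.9 × 0.15 = 0.014175
cancel: 0.3 × 0.3 × 0.1 × 0.55 = 0.00495
Highest score → play.

play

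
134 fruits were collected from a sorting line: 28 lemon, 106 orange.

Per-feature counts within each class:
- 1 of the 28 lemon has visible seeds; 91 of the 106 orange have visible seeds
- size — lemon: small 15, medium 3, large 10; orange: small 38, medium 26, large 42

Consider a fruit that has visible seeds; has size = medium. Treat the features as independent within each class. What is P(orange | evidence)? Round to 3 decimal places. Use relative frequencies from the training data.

0.995

lemon: (28/134) × (1/28) × (3/28) ≈ 0.000799574
orange: (106/134) × (91/106) × (26/106) ≈ 0.166573
P(orange | x) = 0.166573 / 0.167372574 ≈ 0.995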